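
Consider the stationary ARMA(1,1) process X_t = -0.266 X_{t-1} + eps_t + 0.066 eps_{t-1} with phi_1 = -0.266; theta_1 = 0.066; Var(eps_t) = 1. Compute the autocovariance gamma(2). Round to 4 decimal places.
\gamma(2) = 0.0562

Multiply the model equation by X_{t-k} and take expectations. With theta_0 = psi_0 = 1 and psi_j the MA(infinity) weights, this gives
  gamma(k) - sum_i phi_i gamma(k-i) = c_k,
  c_k = sigma^2 * sum_{j=k..q} theta_j psi_{j-k}   (c_k = 0 for k > q),
using gamma(-m) = gamma(m).
psi-weights needed (psi_j = theta_j + sum_i phi_i psi_{j-i}):
  psi_1 = theta_1 + phi_1 = 0.066 + (-0.266) = -0.2
Right-hand sides:
  c_0 = sigma^2 (1 + theta_1 psi_1) = 1 * (1 + (0.066)(-0.2)) = 1 * 0.9868 = 0.9868
  c_1 = sigma^2 theta_1 = 1 * (0.066) = 0.066
  c_2 = 0
Equations for k = 0 and k = 1 (AR order 1):
  gamma(0) = phi_1 gamma(1) + c_0
  gamma(1) = phi_1 gamma(0) + c_1
Substituting the second into the first: gamma(0) (1 - phi_1^2) = c_0 + phi_1 c_1, so
  gamma(0) = (c_0 + phi_1 c_1) / (1 - phi_1^2) = (0.9868 + (-0.266)(0.066)) / (1 - (-0.266)^2) = 0.969244 / 0.929244 = 1.043046.
  gamma(1) = phi_1 gamma(0) + c_1 = (-0.266)(1.043046) + (0.066) = -0.21145.
For k = 2 (> q): gamma(2) = phi_1 gamma(1) = (-0.266)(-0.21145) = 0.056246.
Therefore gamma(2) = 0.0562 (to 4 decimal places).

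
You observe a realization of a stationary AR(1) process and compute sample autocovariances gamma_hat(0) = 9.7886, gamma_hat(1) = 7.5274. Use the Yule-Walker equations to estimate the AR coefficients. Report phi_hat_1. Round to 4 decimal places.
\hat\phi_{1} = 0.7690

The Yule-Walker equations for an AR(p) process read, in matrix form,
  Gamma_p phi = r_p,   with   (Gamma_p)_{ij} = gamma(|i - j|),
                       (r_p)_i = gamma(i),   i,j = 1..p.
Substitute the sample gammas (Toeplitz matrix and right-hand side of size 1):
  Gamma_p = [[9.7886]]
  r_p     = [7.5274]
With p = 1 this is the single equation gamma(0) phi_1 = gamma(1):
  phi_hat_1 = gamma(1) / gamma(0) = 7.5274 / 9.7886 = 0.7690.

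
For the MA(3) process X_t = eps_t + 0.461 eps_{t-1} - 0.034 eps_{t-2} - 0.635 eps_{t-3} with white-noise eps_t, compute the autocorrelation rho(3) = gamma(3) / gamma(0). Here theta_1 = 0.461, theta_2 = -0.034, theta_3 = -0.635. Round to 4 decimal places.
\rho(3) = -0.3927

For an MA(q) process with theta_0 = 1, the autocovariance is
  gamma(k) = sigma^2 * sum_{i=0..q-k} theta_i * theta_{i+k},
and rho(k) = gamma(k) / gamma(0). Sigma^2 cancels.
  numerator   = (1)*(-0.635) = -0.635.
  denominator = (1)^2 + (0.461)^2 + (-0.034)^2 + (-0.635)^2 = 1.616902.
  rho(3) = -0.635 / 1.616902 = -0.3927.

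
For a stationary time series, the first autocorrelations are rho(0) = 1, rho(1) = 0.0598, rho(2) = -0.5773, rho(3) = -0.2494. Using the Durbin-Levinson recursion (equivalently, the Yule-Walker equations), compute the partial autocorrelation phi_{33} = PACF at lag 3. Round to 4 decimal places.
\phi_{33} = -0.2431

The PACF at lag k is phi_{kk}, the last component of the solution
to the Yule-Walker system G_k phi = r_k where
  (G_k)_{ij} = rho(|i - j|), (r_k)_i = rho(i), i,j = 1..k.
Equivalently, Durbin-Levinson gives phi_{kk} iteratively:
  phi_{11} = rho(1)
  phi_{kk} = [rho(k) - sum_{j=1..k-1} phi_{k-1,j} rho(k-j)]
            / [1 - sum_{j=1..k-1} phi_{k-1,j} rho(j)],
  phi_{k,j} = phi_{k-1,j} - phi_{kk} phi_{k-1,k-j},  j = 1..k-1.
Step k = 1:
  phi_11 = rho(1) = 0.0598.
Step k = 2:
  phi_22 = [rho(2) - phi_11 rho(1)] / [1 - phi_11 rho(1)] = [-0.5773 - (0.0598)(0.0598)] / [1 - (0.0598)(0.0598)]
         = -0.58087604 / 0.99642396 = -0.582961.
  Update: phi_21 = phi_11 - phi_22 phi_11 = 0.0598 - (-0.582961)(0.0598) = 0.094661.
Step k = 3:
  phi_33 = [rho(3) - phi_21 rho(2) - phi_22 rho(1)] / [1 - phi_21 rho(1) - phi_22 rho(2)]
    numerator   = -0.2494 - (0.094661)(-0.5773) - (-0.582961)(0.0598) = -0.15989112
    denominator = 1 - (0.094661)(0.0598) - (-0.582961)(-0.5773) = 0.65779604
  phi_33 = -0.15989112 / 0.65779604 = -0.2431.
Therefore phi_{33} = -0.2431.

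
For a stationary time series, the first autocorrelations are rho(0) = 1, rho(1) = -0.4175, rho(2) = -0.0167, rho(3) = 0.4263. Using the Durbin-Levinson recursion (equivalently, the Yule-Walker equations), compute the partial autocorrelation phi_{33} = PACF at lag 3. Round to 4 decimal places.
\phi_{33} = 0.4109

The PACF at lag k is phi_{kk}, the last component of the solution
to the Yule-Walker system G_k phi = r_k where
  (G_k)_{ij} = rho(|i - j|), (r_k)_i = rho(i), i,j = 1..k.
Equivalently, Durbin-Levinson gives phi_{kk} iteratively:
  phi_{11} = rho(1)
  phi_{kk} = [rho(k) - sum_{j=1..k-1} phi_{k-1,j} rho(k-j)]
            / [1 - sum_{j=1..k-1} phi_{k-1,j} rho(j)],
  phi_{k,j} = phi_{k-1,j} - phi_{kk} phi_{k-1,k-j},  j = 1..k-1.
Step k = 1:
  phi_11 = rho(1) = -0.4175.
Step k = 2:
  phi_22 = [rho(2) - phi_11 rho(1)] / [1 - phi_11 rho(1)] = [-0.0167 - (-0.4175)(-0.4175)] / [1 - (-0.4175)(-0.4175)]
         = -0.19100625 / 0.82569375 = -0.231328.
  Update: phi_21 = phi_11 - phi_22 phi_11 = -0.4175 - (-0.231328)(-0.4175) = -0.51408.
Step k = 3:
  phi_33 = [rho(3) - phi_21 rho(2) - phi_22 rho(1)] / [1 - phi_21 rho(1) - phi_22 rho(2)]
    numerator   = 0.4263 - (-0.51408)(-0.0167) - (-0.231328)(-0.4175) = 0.32113535
    denominator = 1 - (-0.51408)(-0.4175) - (-0.231328)(-0.0167) = 0.78150862
  phi_33 = 0.32113535 / 0.78150862 = 0.4109.
Therefore phi_{33} = 0.4109.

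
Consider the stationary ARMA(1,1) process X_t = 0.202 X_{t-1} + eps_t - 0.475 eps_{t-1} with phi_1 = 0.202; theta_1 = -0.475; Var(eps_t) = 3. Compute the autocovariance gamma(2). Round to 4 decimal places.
\gamma(2) = -0.1559

Multiply the model equation by X_{t-k} and take expectations. With theta_0 = psi_0 = 1 and psi_j the MA(infinity) weights, this gives
  gamma(k) - sum_i phi_i gamma(k-i) = c_k,
  c_k = sigma^2 * sum_{j=k..q} theta_j psi_{j-k}   (c_k = 0 for k > q),
using gamma(-m) = gamma(m).
psi-weights needed (psi_j = theta_j + sum_i phi_i psi_{j-i}):
  psi_1 = theta_1 + phi_1 = -0.475 + (0.202) = -0.273
Right-hand sides:
  c_0 = sigma^2 (1 + theta_1 psi_1) = 3 * (1 + (-0.475)(-0.273)) = 3 * 1.129675 = 3.389025
  c_1 = sigma^2 theta_1 = 3 * (-0.475) = -1.425
  c_2 = 0
Equations for k = 0 and k = 1 (AR order 1):
  gamma(0) = phi_1 gamma(1) + c_0
  gamma(1) = phi_1 gamma(0) + c_1
Substituting the second into the first: gamma(0) (1 - phi_1^2) = c_0 + phi_1 c_1, so
  gamma(0) = (c_0 + phi_1 c_1) / (1 - phi_1^2) = (3.389025 + (0.202)(-1.425)) / (1 - (0.202)^2) = 3.101175 / 0.959196 = 3.233098.
  gamma(1) = phi_1 gamma(0) + c_1 = (0.202)(3.233098) + (-1.425) = -0.771914.
For k = 2 (> q): gamma(2) = phi_1 gamma(1) = (0.202)(-0.771914) = -0.155927.
Therefore gamma(2) = -0.1559 (to 4 decimal places).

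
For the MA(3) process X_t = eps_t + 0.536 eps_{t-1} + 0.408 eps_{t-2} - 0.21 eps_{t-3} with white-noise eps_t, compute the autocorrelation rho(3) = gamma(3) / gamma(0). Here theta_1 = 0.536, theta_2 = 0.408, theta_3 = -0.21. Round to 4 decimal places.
\rho(3) = -0.1402

For an MA(q) process with theta_0 = 1, the autocovariance is
  gamma(k) = sigma^2 * sum_{i=0..q-k} theta_i * theta_{i+k},
and rho(k) = gamma(k) / gamma(0). Sigma^2 cancels.
  numerator   = (1)*(-0.21) = -0.21.
  denominator = (1)^2 + (0.536)^2 + (0.408)^2 + (-0.21)^2 = 1.49786.
  rho(3) = -0.21 / 1.49786 = -0.1402.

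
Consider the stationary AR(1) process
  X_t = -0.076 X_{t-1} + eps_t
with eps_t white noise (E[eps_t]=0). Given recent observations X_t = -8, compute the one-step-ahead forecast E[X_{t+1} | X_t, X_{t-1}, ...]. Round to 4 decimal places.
E[X_{t+1} \mid \mathcal F_t] = 0.6080

For an AR(p) model X_t = c + sum_i phi_i X_{t-i} + eps_t, the
one-step-ahead conditional mean is
  E[X_{t+1} | X_t, ...] = c + sum_i phi_i X_{t+1-i}.
Substitute known values:
  E[X_{t+1} | ...] = (-0.076) * (-8)
                   = 0.6080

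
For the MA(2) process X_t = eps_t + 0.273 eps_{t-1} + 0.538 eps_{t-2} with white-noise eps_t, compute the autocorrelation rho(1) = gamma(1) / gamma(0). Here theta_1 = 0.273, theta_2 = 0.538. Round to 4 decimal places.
\rho(1) = 0.3078

For an MA(q) process with theta_0 = 1, the autocovariance is
  gamma(k) = sigma^2 * sum_{i=0..q-k} theta_i * theta_{i+k},
and rho(k) = gamma(k) / gamma(0). Sigma^2 cancels.
  numerator   = (1)*(0.273) + (0.273)*(0.538) = 0.419874.
  denominator = (1)^2 + (0.273)^2 + (0.538)^2 = 1.363973.
  rho(1) = 0.419874 / 1.363973 = 0.3078.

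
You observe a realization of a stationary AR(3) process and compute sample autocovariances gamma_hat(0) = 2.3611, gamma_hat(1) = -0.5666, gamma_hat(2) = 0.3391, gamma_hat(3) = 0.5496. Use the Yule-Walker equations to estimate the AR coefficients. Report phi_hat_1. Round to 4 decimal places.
\hat\phi_{1} = -0.2460

The Yule-Walker equations for an AR(p) process read, in matrix form,
  Gamma_p phi = r_p,   with   (Gamma_p)_{ij} = gamma(|i - j|),
                       (r_p)_i = gamma(i),   i,j = 1..p.
Substitute the sample gammas (Toeplitz matrix and right-hand side of size 3):
  Gamma_p = [[2.3611, -0.5666, 0.3391], [-0.5666, 2.3611, -0.5666], [0.3391, -0.5666, 2.3611]]
  r_p     = [-0.5666, 0.3391, 0.5496]
Written out (R1..R3):
  (R1) 2.3611 phi_1 - 0.5666 phi_2 + 0.3391 phi_3 = -0.5666
  (R2) -0.5666 phi_1 + 2.3611 phi_2 - 0.5666 phi_3 = 0.3391
  (R3) 0.3391 phi_1 - 0.5666 phi_2 + 2.3611 phi_3 = 0.5496
Gaussian elimination:
  R2 <- R2 - (-0.5666/2.3611) R1 = R2 - (-0.239973) R1:  2.225131 phi_2 - 0.485225 phi_3 = 0.203131
  R3 <- R3 - (0.3391/2.3611) R1 = R3 - (0.143619) R1:  -0.485225 phi_2 + 2.312399 phi_3 = 0.630975
  R3 <- R3 - (-0.485225/2.225131) R2 = R3 - (-0.218066) R2:  2.206588 phi_3 = 0.675271
Back-substitution:
  phi_hat_3 = 0.675271 / 2.206588 = 0.306025
  phi_hat_2 = (0.203131 - (-0.485225)(0.306025)) / 2.225131 = 0.158023
  phi_hat_1 = (-0.5666 - (-0.5666)(0.158023) - (0.3391)(0.306025)) / 2.3611 = -0.246003
So phi_hat = [-0.2460, 0.1580, 0.3060].
Therefore phi_hat_1 = -0.2460.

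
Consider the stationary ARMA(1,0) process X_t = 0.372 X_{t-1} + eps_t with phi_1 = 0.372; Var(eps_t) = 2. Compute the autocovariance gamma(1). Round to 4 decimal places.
\gamma(1) = 0.8635

Multiply the model equation by X_{t-k} and take expectations. With theta_0 = psi_0 = 1 and psi_j the MA(infinity) weights, this gives
  gamma(k) - sum_i phi_i gamma(k-i) = c_k,
  c_k = sigma^2 * sum_{j=k..q} theta_j psi_{j-k}   (c_k = 0 for k > q),
using gamma(-m) = gamma(m).
Pure AR (q = 0): c_0 = sigma^2 = 2, c_k = 0 for k >= 1.
Equations for k = 0 and k = 1 (AR order 1):
  gamma(0) = phi_1 gamma(1) + c_0
  gamma(1) = phi_1 gamma(0) + c_1
Substituting the second into the first: gamma(0) (1 - phi_1^2) = c_0 + phi_1 c_1, so
  gamma(0) = c_0 / (1 - phi_1^2) = 2 / (1 - (0.372)^2) = 2 / 0.861616 = 2.32122.
  gamma(1) = phi_1 gamma(0) = (0.372)(2.32122) = 0.863494.
Therefore gamma(1) = 0.8635 (to 4 decimal places).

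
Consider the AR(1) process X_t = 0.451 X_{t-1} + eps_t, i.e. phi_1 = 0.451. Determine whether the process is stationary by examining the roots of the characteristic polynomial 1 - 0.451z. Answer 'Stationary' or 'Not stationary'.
\text{Stationary}

The AR(p) characteristic polynomial is P(z) = 1 - 0.451z.
Stationarity requires all roots to lie outside the unit circle, i.e. |z| > 1 for every root.
This is linear in z: 1 + (-0.451) z = 0  =>  z = -1/(-0.451) = 2.217295,  |z| = 2.217295.
Moduli of all roots: 2.2173.
All moduli strictly greater than 1? Yes.
Verdict: Stationary.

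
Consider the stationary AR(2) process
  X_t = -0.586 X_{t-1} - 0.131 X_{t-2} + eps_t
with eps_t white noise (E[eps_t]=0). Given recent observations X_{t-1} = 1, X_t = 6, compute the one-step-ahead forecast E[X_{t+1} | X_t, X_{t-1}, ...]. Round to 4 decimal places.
E[X_{t+1} \mid \mathcal F_t] = -3.6470

For an AR(p) model X_t = c + sum_i phi_i X_{t-i} + eps_t, the
one-step-ahead conditional mean is
  E[X_{t+1} | X_t, ...] = c + sum_i phi_i X_{t+1-i}.
Substitute known values:
  E[X_{t+1} | ...] = (-0.586) * (6) + (-0.131) * (1)
                   = -3.6470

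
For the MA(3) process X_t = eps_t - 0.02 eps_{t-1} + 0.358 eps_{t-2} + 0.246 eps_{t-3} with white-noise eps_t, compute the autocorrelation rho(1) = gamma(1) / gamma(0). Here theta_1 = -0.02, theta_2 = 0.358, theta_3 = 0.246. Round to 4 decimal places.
\rho(1) = 0.0512

For an MA(q) process with theta_0 = 1, the autocovariance is
  gamma(k) = sigma^2 * sum_{i=0..q-k} theta_i * theta_{i+k},
and rho(k) = gamma(k) / gamma(0). Sigma^2 cancels.
  numerator   = (1)*(-0.02) + (-0.02)*(0.358) + (0.358)*(0.246) = 0.060908.
  denominator = (1)^2 + (-0.02)^2 + (0.358)^2 + (0.246)^2 = 1.18908.
  rho(1) = 0.060908 / 1.18908 = 0.0512.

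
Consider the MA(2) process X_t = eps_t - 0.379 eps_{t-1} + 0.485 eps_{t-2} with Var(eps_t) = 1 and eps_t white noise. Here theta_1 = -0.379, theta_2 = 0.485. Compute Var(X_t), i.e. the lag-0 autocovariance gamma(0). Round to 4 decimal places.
\gamma(0) = 1.3789

For an MA(q) process X_t = eps_t + sum_i theta_i eps_{t-i} with
Var(eps_t) = sigma^2, the variance is
  gamma(0) = sigma^2 * (1 + sum_i theta_i^2).
  sum_i theta_i^2 = (-0.379)^2 + (0.485)^2 = 0.143641 + 0.235225 = 0.378866.
  gamma(0) = 1 * (1 + 0.378866) = 1 * 1.378866 = 1.378866, which rounds to 1.3789.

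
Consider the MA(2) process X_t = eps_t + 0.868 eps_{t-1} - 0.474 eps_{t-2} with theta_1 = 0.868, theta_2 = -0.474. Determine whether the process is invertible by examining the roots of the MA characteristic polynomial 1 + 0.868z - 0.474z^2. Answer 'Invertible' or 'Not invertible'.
\text{Not invertible}

The MA(q) characteristic polynomial is P(z) = 1 + 0.868z - 0.474z^2.
Invertibility requires all roots to lie outside the unit circle, i.e. |z| > 1 for every root.
Set 1 + (0.868) z + (-0.474) z^2 = 0, i.e. a z^2 + b z + c = 0 with a = -0.474, b = 0.868, c = 1.
Discriminant D = b^2 - 4ac = (0.868)^2 - 4*(-0.474)*1 = 0.753424 - (-1.896) = 2.649424.
D >= 0, so the roots are real: z = (-b +/- sqrt(D)) / (2a) = (-0.868 +/- 1.627705) / (-0.948).
  z_1 = (-0.868 + 1.627705) / (-0.948) = -0.8014,   |z_1| = 0.8014.
  z_2 = (-0.868 - 1.627705) / (-0.948) = 2.6326,   |z_2| = 2.6326.
Moduli of all roots: 0.8014, 2.6326.
All moduli strictly greater than 1? No.
Verdict: Not invertible.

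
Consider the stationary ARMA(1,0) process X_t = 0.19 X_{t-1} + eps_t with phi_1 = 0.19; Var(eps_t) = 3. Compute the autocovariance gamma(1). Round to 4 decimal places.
\gamma(1) = 0.5913

Multiply the model equation by X_{t-k} and take expectations. With theta_0 = psi_0 = 1 and psi_j the MA(infinity) weights, this gives
  gamma(k) - sum_i phi_i gamma(k-i) = c_k,
  c_k = sigma^2 * sum_{j=k..q} theta_j psi_{j-k}   (c_k = 0 for k > q),
using gamma(-m) = gamma(m).
Pure AR (q = 0): c_0 = sigma^2 = 3, c_k = 0 for k >= 1.
Equations for k = 0 and k = 1 (AR order 1):
  gamma(0) = phi_1 gamma(1) + c_0
  gamma(1) = phi_1 gamma(0) + c_1
Substituting the second into the first: gamma(0) (1 - phi_1^2) = c_0 + phi_1 c_1, so
  gamma(0) = c_0 / (1 - phi_1^2) = 3 / (1 - (0.19)^2) = 3 / 0.9639 = 3.112356.
  gamma(1) = phi_1 gamma(0) = (0.19)(3.112356) = 0.591348.
Therefore gamma(1) = 0.5913 (to 4 decimal places).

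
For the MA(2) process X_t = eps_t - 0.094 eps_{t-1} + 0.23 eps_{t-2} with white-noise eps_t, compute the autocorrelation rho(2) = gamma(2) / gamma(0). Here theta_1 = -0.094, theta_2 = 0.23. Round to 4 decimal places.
\rho(2) = 0.2166

For an MA(q) process with theta_0 = 1, the autocovariance is
  gamma(k) = sigma^2 * sum_{i=0..q-k} theta_i * theta_{i+k},
and rho(k) = gamma(k) / gamma(0). Sigma^2 cancels.
  numerator   = (1)*(0.23) = 0.23.
  denominator = (1)^2 + (-0.094)^2 + (0.23)^2 = 1.061736.
  rho(2) = 0.23 / 1.061736 = 0.2166.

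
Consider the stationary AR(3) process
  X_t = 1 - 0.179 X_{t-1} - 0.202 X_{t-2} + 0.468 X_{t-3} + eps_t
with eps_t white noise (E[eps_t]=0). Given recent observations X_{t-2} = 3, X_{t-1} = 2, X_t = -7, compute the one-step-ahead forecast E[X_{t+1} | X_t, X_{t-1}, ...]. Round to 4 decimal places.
E[X_{t+1} \mid \mathcal F_t] = 3.2530

For an AR(p) model X_t = c + sum_i phi_i X_{t-i} + eps_t, the
one-step-ahead conditional mean is
  E[X_{t+1} | X_t, ...] = c + sum_i phi_i X_{t+1-i}.
Substitute known values:
  E[X_{t+1} | ...] = 1 + (-0.179) * (-7) + (-0.202) * (2) + (0.468) * (3)
                   = 3.2530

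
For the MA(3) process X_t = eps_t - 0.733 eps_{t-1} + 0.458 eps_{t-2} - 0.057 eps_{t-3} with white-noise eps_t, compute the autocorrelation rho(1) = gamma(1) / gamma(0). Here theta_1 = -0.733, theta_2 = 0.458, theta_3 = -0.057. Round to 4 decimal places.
\rho(1) = -0.6255

For an MA(q) process with theta_0 = 1, the autocovariance is
  gamma(k) = sigma^2 * sum_{i=0..q-k} theta_i * theta_{i+k},
and rho(k) = gamma(k) / gamma(0). Sigma^2 cancels.
  numerator   = (1)*(-0.733) + (-0.733)*(0.458) + (0.458)*(-0.057) = -1.09482.
  denominator = (1)^2 + (-0.733)^2 + (0.458)^2 + (-0.057)^2 = 1.750302.
  rho(1) = -1.09482 / 1.750302 = -0.6255.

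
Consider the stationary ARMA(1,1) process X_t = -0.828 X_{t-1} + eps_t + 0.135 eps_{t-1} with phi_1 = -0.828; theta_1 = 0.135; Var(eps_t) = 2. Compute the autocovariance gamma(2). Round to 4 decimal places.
\gamma(2) = 3.2420

Multiply the model equation by X_{t-k} and take expectations. With theta_0 = psi_0 = 1 and psi_j the MA(infinity) weights, this gives
  gamma(k) - sum_i phi_i gamma(k-i) = c_k,
  c_k = sigma^2 * sum_{j=k..q} theta_j psi_{j-k}   (c_k = 0 for k > q),
using gamma(-m) = gamma(m).
psi-weights needed (psi_j = theta_j + sum_i phi_i psi_{j-i}):
  psi_1 = theta_1 + phi_1 = 0.135 + (-0.828) = -0.693
Right-hand sides:
  c_0 = sigma^2 (1 + theta_1 psi_1) = 2 * (1 + (0.135)(-0.693)) = 2 * 0.906445 = 1.81289
  c_1 = sigma^2 theta_1 = 2 * (0.135) = 0.27
  c_2 = 0
Equations for k = 0 and k = 1 (AR order 1):
  gamma(0) = phi_1 gamma(1) + c_0
  gamma(1) = phi_1 gamma(0) + c_1
Substituting the second into the first: gamma(0) (1 - phi_1^2) = c_0 + phi_1 c_1, so
  gamma(0) = (c_0 + phi_1 c_1) / (1 - phi_1^2) = (1.81289 + (-0.828)(0.27)) / (1 - (-0.828)^2) = 1.58933 / 0.314416 = 5.054864.
  gamma(1) = phi_1 gamma(0) + c_1 = (-0.828)(5.054864) + (0.27) = -3.915427.
For k = 2 (> q): gamma(2) = phi_1 gamma(1) = (-0.828)(-3.915427) = 3.241974.
Therefore gamma(2) = 3.2420 (to 4 decimal places).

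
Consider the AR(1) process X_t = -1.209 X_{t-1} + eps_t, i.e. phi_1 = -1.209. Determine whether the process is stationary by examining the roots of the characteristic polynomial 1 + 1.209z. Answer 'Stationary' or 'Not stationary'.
\text{Not stationary}

The AR(p) characteristic polynomial is P(z) = 1 + 1.209z.
Stationarity requires all roots to lie outside the unit circle, i.e. |z| > 1 for every root.
This is linear in z: 1 + (1.209) z = 0  =>  z = -1/(1.209) = -0.82713,  |z| = 0.82713.
Moduli of all roots: 0.8271.
All moduli strictly greater than 1? No.
Verdict: Not stationary.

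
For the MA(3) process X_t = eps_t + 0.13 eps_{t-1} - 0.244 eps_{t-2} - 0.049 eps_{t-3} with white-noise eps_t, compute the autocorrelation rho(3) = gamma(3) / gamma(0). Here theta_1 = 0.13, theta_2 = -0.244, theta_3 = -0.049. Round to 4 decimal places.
\rho(3) = -0.0454

For an MA(q) process with theta_0 = 1, the autocovariance is
  gamma(k) = sigma^2 * sum_{i=0..q-k} theta_i * theta_{i+k},
and rho(k) = gamma(k) / gamma(0). Sigma^2 cancels.
  numerator   = (1)*(-0.049) = -0.049.
  denominator = (1)^2 + (0.13)^2 + (-0.244)^2 + (-0.049)^2 = 1.078837.
  rho(3) = -0.049 / 1.078837 = -0.0454.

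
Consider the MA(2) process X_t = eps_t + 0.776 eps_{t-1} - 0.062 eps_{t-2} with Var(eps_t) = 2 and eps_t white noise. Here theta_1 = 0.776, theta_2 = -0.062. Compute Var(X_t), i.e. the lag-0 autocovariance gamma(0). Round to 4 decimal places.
\gamma(0) = 3.2120

For an MA(q) process X_t = eps_t + sum_i theta_i eps_{t-i} with
Var(eps_t) = sigma^2, the variance is
  gamma(0) = sigma^2 * (1 + sum_i theta_i^2).
  sum_i theta_i^2 = (0.776)^2 + (-0.062)^2 = 0.602176 + 0.003844 = 0.60602.
  gamma(0) = 2 * (1 + 0.60602) = 2 * 1.60602 = 3.21204, which rounds to 3.2120.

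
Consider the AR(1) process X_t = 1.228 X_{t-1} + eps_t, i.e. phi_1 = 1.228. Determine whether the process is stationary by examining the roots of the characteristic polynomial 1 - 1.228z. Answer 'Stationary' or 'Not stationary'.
\text{Not stationary}

The AR(p) characteristic polynomial is P(z) = 1 - 1.228z.
Stationarity requires all roots to lie outside the unit circle, i.e. |z| > 1 for every root.
This is linear in z: 1 + (-1.228) z = 0  =>  z = -1/(-1.228) = 0.814332,  |z| = 0.814332.
Moduli of all roots: 0.8143.
All moduli strictly greater than 1? No.
Verdict: Not stationary.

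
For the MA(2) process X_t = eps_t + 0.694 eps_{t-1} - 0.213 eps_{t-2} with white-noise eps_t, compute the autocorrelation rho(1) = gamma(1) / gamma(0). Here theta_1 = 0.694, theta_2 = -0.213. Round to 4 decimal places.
\rho(1) = 0.3577

For an MA(q) process with theta_0 = 1, the autocovariance is
  gamma(k) = sigma^2 * sum_{i=0..q-k} theta_i * theta_{i+k},
and rho(k) = gamma(k) / gamma(0). Sigma^2 cancels.
  numerator   = (1)*(0.694) + (0.694)*(-0.213) = 0.546178.
  denominator = (1)^2 + (0.694)^2 + (-0.213)^2 = 1.527005.
  rho(1) = 0.546178 / 1.527005 = 0.3577.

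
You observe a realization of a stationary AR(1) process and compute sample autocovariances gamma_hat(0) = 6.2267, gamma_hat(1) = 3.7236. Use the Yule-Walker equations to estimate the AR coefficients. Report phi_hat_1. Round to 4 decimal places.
\hat\phi_{1} = 0.5980

The Yule-Walker equations for an AR(p) process read, in matrix form,
  Gamma_p phi = r_p,   with   (Gamma_p)_{ij} = gamma(|i - j|),
                       (r_p)_i = gamma(i),   i,j = 1..p.
Substitute the sample gammas (Toeplitz matrix and right-hand side of size 1):
  Gamma_p = [[6.2267]]
  r_p     = [3.7236]
With p = 1 this is the single equation gamma(0) phi_1 = gamma(1):
  phi_hat_1 = gamma(1) / gamma(0) = 3.7236 / 6.2267 = 0.5980.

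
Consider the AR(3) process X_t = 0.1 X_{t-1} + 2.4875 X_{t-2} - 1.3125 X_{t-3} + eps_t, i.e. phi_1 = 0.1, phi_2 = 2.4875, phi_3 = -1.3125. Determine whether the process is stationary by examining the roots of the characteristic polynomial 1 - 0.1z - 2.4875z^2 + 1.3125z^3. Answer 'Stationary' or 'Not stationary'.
\text{Not stationary}

The AR(p) characteristic polynomial is P(z) = 1 - 0.1z - 2.4875z^2 + 1.3125z^3.
Stationarity requires all roots to lie outside the unit circle, i.e. |z| > 1 for every root.
Degree 3: look for a simple real root z0 first, then factor out (1 - z/z0) and solve the remaining quadratic.
Testing z0 = 0.8: P(0.8) = 1 + (-0.1)(0.8) + (-2.4875)(0.8)^2 + (1.3125)(0.8)^3
  = 1 + (-0.08) + (-1.592) + (0.672) = 0.  So z_0 = 0.8 is a root, |z_0| = 0.8.
Divide out the factor (1 - 1.25 z) = (1 - z/z0) (since 1/z0 = 1.25):
  P(z) = (1 - 1.25 z)(1 + (1.15) z + (-1.05) z^2)
  [check: z-coef 1.15 - (1.25) = -0.1; z^2-coef -1.05 - (1.25)(1.15) = -2.4875; z^3-coef -(1.25)(-1.05) = 1.3125.]
Remaining roots from the quadratic factor 1 + (1.15) z + (-1.05) z^2:
  Set 1 + (1.15) z + (-1.05) z^2 = 0, i.e. a z^2 + b z + c = 0 with a = -1.05, b = 1.15, c = 1.
  Discriminant D = b^2 - 4ac = (1.15)^2 - 4*(-1.05)*1 = 1.3225 - (-4.2) = 5.5225.
  D >= 0, so the roots are real: z = (-b +/- sqrt(D)) / (2a) = (-1.15 +/- 2.35) / (-2.1).
    z_1 = (-1.15 + 2.35) / (-2.1) = -0.5714,   |z_1| = 0.5714.
    z_2 = (-1.15 - 2.35) / (-2.1) = 1.6667,   |z_2| = 1.6667.
Moduli of all roots: 0.8000, 0.5714, 1.6667.
All moduli strictly greater than 1? No.
Verdict: Not stationary.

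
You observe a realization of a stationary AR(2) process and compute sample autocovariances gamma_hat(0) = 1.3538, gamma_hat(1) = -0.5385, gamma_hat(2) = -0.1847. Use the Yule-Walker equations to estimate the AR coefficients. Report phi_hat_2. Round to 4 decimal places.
\hat\phi_{2} = -0.3500

The Yule-Walker equations for an AR(p) process read, in matrix form,
  Gamma_p phi = r_p,   with   (Gamma_p)_{ij} = gamma(|i - j|),
                       (r_p)_i = gamma(i),   i,j = 1..p.
Substitute the sample gammas (Toeplitz matrix and right-hand side of size 2):
  Gamma_p = [[1.3538, -0.5385], [-0.5385, 1.3538]]
  r_p     = [-0.5385, -0.1847]
Written out:
  1.3538 phi_1 - 0.5385 phi_2 = -0.5385
  -0.5385 phi_1 + 1.3538 phi_2 = -0.1847
Solve by Cramer's rule:
  det = gamma(0)^2 - gamma(1)^2 = (1.3538)^2 - (-0.5385)^2 = 1.83277444 - 0.28998225 = 1.54279219
  phi_hat_1 = [gamma(1) gamma(0) - gamma(1) gamma(2)] / det = [(-0.5385)(1.3538) - (-0.5385)(-0.1847)] / 1.54279219 = -0.82848225 / 1.54279219 = -0.537
  phi_hat_2 = [gamma(0) gamma(2) - gamma(1)^2] / det = [(1.3538)(-0.1847) - (-0.5385)^2] / 1.54279219 = -0.54002911 / 1.54279219 = -0.35
So phi_hat = [-0.5370, -0.3500].
Therefore phi_hat_2 = -0.3500.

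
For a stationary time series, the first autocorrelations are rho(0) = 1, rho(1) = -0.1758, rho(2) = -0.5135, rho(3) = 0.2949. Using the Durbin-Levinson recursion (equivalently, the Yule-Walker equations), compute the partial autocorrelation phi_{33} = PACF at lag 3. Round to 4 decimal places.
\phi_{33} = 0.0832

The PACF at lag k is phi_{kk}, the last component of the solution
to the Yule-Walker system G_k phi = r_k where
  (G_k)_{ij} = rho(|i - j|), (r_k)_i = rho(i), i,j = 1..k.
Equivalently, Durbin-Levinson gives phi_{kk} iteratively:
  phi_{11} = rho(1)
  phi_{kk} = [rho(k) - sum_{j=1..k-1} phi_{k-1,j} rho(k-j)]
            / [1 - sum_{j=1..k-1} phi_{k-1,j} rho(j)],
  phi_{k,j} = phi_{k-1,j} - phi_{kk} phi_{k-1,k-j},  j = 1..k-1.
Step k = 1:
  phi_11 = rho(1) = -0.1758.
Step k = 2:
  phi_22 = [rho(2) - phi_11 rho(1)] / [1 - phi_11 rho(1)] = [-0.5135 - (-0.1758)(-0.1758)] / [1 - (-0.1758)(-0.1758)]
         = -0.54440564 / 0.96909436 = -0.561767.
  Update: phi_21 = phi_11 - phi_22 phi_11 = -0.1758 - (-0.561767)(-0.1758) = -0.274559.
Step k = 3:
  phi_33 = [rho(3) - phi_21 rho(2) - phi_22 rho(1)] / [1 - phi_21 rho(1) - phi_22 rho(2)]
    numerator   = 0.2949 - (-0.274559)(-0.5135) - (-0.561767)(-0.1758) = 0.05515539
    denominator = 1 - (-0.274559)(-0.1758) - (-0.561767)(-0.5135) = 0.66326501
  phi_33 = 0.05515539 / 0.66326501 = 0.0832.
Therefore phi_{33} = 0.0832.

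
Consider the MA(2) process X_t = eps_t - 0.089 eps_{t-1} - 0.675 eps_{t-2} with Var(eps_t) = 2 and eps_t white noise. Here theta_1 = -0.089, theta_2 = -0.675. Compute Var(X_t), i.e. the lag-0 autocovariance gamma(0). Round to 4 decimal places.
\gamma(0) = 2.9271

For an MA(q) process X_t = eps_t + sum_i theta_i eps_{t-i} with
Var(eps_t) = sigma^2, the variance is
  gamma(0) = sigma^2 * (1 + sum_i theta_i^2).
  sum_i theta_i^2 = (-0.089)^2 + (-0.675)^2 = 0.007921 + 0.455625 = 0.463546.
  gamma(0) = 2 * (1 + 0.463546) = 2 * 1.463546 = 2.927092, which rounds to 2.9271.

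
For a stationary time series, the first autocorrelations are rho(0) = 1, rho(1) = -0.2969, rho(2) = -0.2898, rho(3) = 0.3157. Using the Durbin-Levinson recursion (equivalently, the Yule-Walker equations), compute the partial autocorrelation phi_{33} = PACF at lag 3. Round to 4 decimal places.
\phi_{33} = 0.0939

The PACF at lag k is phi_{kk}, the last component of the solution
to the Yule-Walker system G_k phi = r_k where
  (G_k)_{ij} = rho(|i - j|), (r_k)_i = rho(i), i,j = 1..k.
Equivalently, Durbin-Levinson gives phi_{kk} iteratively:
  phi_{11} = rho(1)
  phi_{kk} = [rho(k) - sum_{j=1..k-1} phi_{k-1,j} rho(k-j)]
            / [1 - sum_{j=1..k-1} phi_{k-1,j} rho(j)],
  phi_{k,j} = phi_{k-1,j} - phi_{kk} phi_{k-1,k-j},  j = 1..k-1.
Step k = 1:
  phi_11 = rho(1) = -0.2969.
Step k = 2:
  phi_22 = [rho(2) - phi_11 rho(1)] / [1 - phi_11 rho(1)] = [-0.2898 - (-0.2969)(-0.2969)] / [1 - (-0.2969)(-0.2969)]
         = -0.37794961 / 0.91185039 = -0.414486.
  Update: phi_21 = phi_11 - phi_22 phi_11 = -0.2969 - (-0.414486)(-0.2969) = -0.419961.
Step k = 3:
  phi_33 = [rho(3) - phi_21 rho(2) - phi_22 rho(1)] / [1 - phi_21 rho(1) - phi_22 rho(2)]
    numerator   = 0.3157 - (-0.419961)(-0.2898) - (-0.414486)(-0.2969) = 0.07093428
    denominator = 1 - (-0.419961)(-0.2969) - (-0.414486)(-0.2898) = 0.75519541
  phi_33 = 0.07093428 / 0.75519541 = 0.0939.
Therefore phi_{33} = 0.0939.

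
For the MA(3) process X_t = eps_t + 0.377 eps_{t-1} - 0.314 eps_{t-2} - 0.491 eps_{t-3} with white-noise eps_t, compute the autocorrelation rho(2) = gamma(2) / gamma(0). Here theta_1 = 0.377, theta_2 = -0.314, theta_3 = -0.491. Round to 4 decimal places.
\rho(2) = -0.3368

For an MA(q) process with theta_0 = 1, the autocovariance is
  gamma(k) = sigma^2 * sum_{i=0..q-k} theta_i * theta_{i+k},
and rho(k) = gamma(k) / gamma(0). Sigma^2 cancels.
  numerator   = (1)*(-0.314) + (0.377)*(-0.491) = -0.499107.
  denominator = (1)^2 + (0.377)^2 + (-0.314)^2 + (-0.491)^2 = 1.481806.
  rho(2) = -0.499107 / 1.481806 = -0.3368.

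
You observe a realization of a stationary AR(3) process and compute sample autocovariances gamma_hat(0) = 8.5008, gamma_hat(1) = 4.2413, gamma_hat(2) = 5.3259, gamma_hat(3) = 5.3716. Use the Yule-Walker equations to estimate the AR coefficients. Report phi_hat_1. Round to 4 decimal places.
\hat\phi_{1} = 0.0460

The Yule-Walker equations for an AR(p) process read, in matrix form,
  Gamma_p phi = r_p,   with   (Gamma_p)_{ij} = gamma(|i - j|),
                       (r_p)_i = gamma(i),   i,j = 1..p.
Substitute the sample gammas (Toeplitz matrix and right-hand side of size 3):
  Gamma_p = [[8.5008, 4.2413, 5.3259], [4.2413, 8.5008, 4.2413], [5.3259, 4.2413, 8.5008]]
  r_p     = [4.2413, 5.3259, 5.3716]
Written out (R1..R3):
  (R1) 8.5008 phi_1 + 4.2413 phi_2 + 5.3259 phi_3 = 4.2413
  (R2) 4.2413 phi_1 + 8.5008 phi_2 + 4.2413 phi_3 = 5.3259
  (R3) 5.3259 phi_1 + 4.2413 phi_2 + 8.5008 phi_3 = 5.3716
Gaussian elimination:
  R2 <- R2 - (4.2413/8.5008) R1 = R2 - (0.49893) R1:  6.38469 phi_2 + 1.584051 phi_3 = 3.20979
  R3 <- R3 - (5.3259/8.5008) R1 = R3 - (0.626518) R1:  1.584051 phi_2 + 5.16403 phi_3 = 2.714351
  R3 <- R3 - (1.584051/6.38469) R2 = R3 - (0.248102) R2:  4.771025 phi_3 = 1.917997
Back-substitution:
  phi_hat_3 = 1.917997 / 4.771025 = 0.40201
  phi_hat_2 = (3.20979 - (1.584051)(0.40201)) / 6.38469 = 0.402993
  phi_hat_1 = (4.2413 - (4.2413)(0.402993) - (5.3259)(0.40201)) / 8.5008 = 0.045998
So phi_hat = [0.0460, 0.4030, 0.4020].
Therefore phi_hat_1 = 0.0460.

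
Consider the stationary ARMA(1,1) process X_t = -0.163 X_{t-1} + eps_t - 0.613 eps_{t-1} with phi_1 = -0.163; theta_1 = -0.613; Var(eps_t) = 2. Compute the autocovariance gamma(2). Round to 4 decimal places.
\gamma(2) = 0.2858

Multiply the model equation by X_{t-k} and take expectations. With theta_0 = psi_0 = 1 and psi_j the MA(infinity) weights, this gives
  gamma(k) - sum_i phi_i gamma(k-i) = c_k,
  c_k = sigma^2 * sum_{j=k..q} theta_j psi_{j-k}   (c_k = 0 for k > q),
using gamma(-m) = gamma(m).
psi-weights needed (psi_j = theta_j + sum_i phi_i psi_{j-i}):
  psi_1 = theta_1 + phi_1 = -0.613 + (-0.163) = -0.776
Right-hand sides:
  c_0 = sigma^2 (1 + theta_1 psi_1) = 2 * (1 + (-0.613)(-0.776)) = 2 * 1.475688 = 2.951376
  c_1 = sigma^2 theta_1 = 2 * (-0.613) = -1.226
  c_2 = 0
Equations for k = 0 and k = 1 (AR order 1):
  gamma(0) = phi_1 gamma(1) + c_0
  gamma(1) = phi_1 gamma(0) + c_1
Substituting the second into the first: gamma(0) (1 - phi_1^2) = c_0 + phi_1 c_1, so
  gamma(0) = (c_0 + phi_1 c_1) / (1 - phi_1^2) = (2.951376 + (-0.163)(-1.226)) / (1 - (-0.163)^2) = 3.151214 / 0.973431 = 3.237224.
  gamma(1) = phi_1 gamma(0) + c_1 = (-0.163)(3.237224) + (-1.226) = -1.753667.
For k = 2 (> q): gamma(2) = phi_1 gamma(1) = (-0.163)(-1.753667) = 0.285848.
Therefore gamma(2) = 0.2858 (to 4 decimal places).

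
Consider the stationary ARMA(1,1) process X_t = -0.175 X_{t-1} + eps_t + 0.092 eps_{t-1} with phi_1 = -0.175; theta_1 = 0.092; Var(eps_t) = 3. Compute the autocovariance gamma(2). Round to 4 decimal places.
\gamma(2) = 0.0442

Multiply the model equation by X_{t-k} and take expectations. With theta_0 = psi_0 = 1 and psi_j the MA(infinity) weights, this gives
  gamma(k) - sum_i phi_i gamma(k-i) = c_k,
  c_k = sigma^2 * sum_{j=k..q} theta_j psi_{j-k}   (c_k = 0 for k > q),
using gamma(-m) = gamma(m).
psi-weights needed (psi_j = theta_j + sum_i phi_i psi_{j-i}):
  psi_1 = theta_1 + phi_1 = 0.092 + (-0.175) = -0.083
Right-hand sides:
  c_0 = sigma^2 (1 + theta_1 psi_1) = 3 * (1 + (0.092)(-0.083)) = 3 * 0.992364 = 2.977092
  c_1 = sigma^2 theta_1 = 3 * (0.092) = 0.276
  c_2 = 0
Equations for k = 0 and k = 1 (AR order 1):
  gamma(0) = phi_1 gamma(1) + c_0
  gamma(1) = phi_1 gamma(0) + c_1
Substituting the second into the first: gamma(0) (1 - phi_1^2) = c_0 + phi_1 c_1, so
  gamma(0) = (c_0 + phi_1 c_1) / (1 - phi_1^2) = (2.977092 + (-0.175)(0.276)) / (1 - (-0.175)^2) = 2.928792 / 0.969375 = 3.02132.
  gamma(1) = phi_1 gamma(0) + c_1 = (-0.175)(3.02132) + (0.276) = -0.252731.
For k = 2 (> q): gamma(2) = phi_1 gamma(1) = (-0.175)(-0.252731) = 0.044228.
Therefore gamma(2) = 0.0442 (to 4 decimal places).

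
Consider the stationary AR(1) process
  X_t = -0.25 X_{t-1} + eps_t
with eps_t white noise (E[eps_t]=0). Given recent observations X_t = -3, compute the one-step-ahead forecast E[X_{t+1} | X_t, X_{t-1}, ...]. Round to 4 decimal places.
E[X_{t+1} \mid \mathcal F_t] = 0.7500

For an AR(p) model X_t = c + sum_i phi_i X_{t-i} + eps_t, the
one-step-ahead conditional mean is
  E[X_{t+1} | X_t, ...] = c + sum_i phi_i X_{t+1-i}.
Substitute known values:
  E[X_{t+1} | ...] = (-0.25) * (-3)
                   = 0.7500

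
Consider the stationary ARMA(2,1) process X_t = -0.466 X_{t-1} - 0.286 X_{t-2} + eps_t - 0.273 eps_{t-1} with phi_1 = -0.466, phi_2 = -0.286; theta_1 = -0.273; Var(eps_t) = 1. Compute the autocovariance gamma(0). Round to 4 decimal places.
\gamma(0) = 1.5952

Multiply the model equation by X_{t-k} and take expectations. With theta_0 = psi_0 = 1 and psi_j the MA(infinity) weights, this gives
  gamma(k) - sum_i phi_i gamma(k-i) = c_k,
  c_k = sigma^2 * sum_{j=k..q} theta_j psi_{j-k}   (c_k = 0 for k > q),
using gamma(-m) = gamma(m).
psi-weights needed (psi_j = theta_j + sum_i phi_i psi_{j-i}):
  psi_1 = theta_1 + phi_1 = -0.273 + (-0.466) = -0.739
Right-hand sides:
  c_0 = sigma^2 (1 + theta_1 psi_1) = 1 * (1 + (-0.273)(-0.739)) = 1 * 1.201747 = 1.201747
  c_1 = sigma^2 theta_1 = 1 * (-0.273) = -0.273
  c_2 = 0
Equations for k = 0, 1, 2 (AR order 2, c_2 = 0):
  (E0) gamma(0) = phi_1 gamma(1) + phi_2 gamma(2) + c_0
  (E1) gamma(1) = phi_1 gamma(0) + phi_2 gamma(1) + c_1
  (E2) gamma(2) = phi_1 gamma(1) + phi_2 gamma(0)
From (E1): gamma(1) = A gamma(0) + B with
  A = phi_1 / (1 - phi_2) = -0.466 / 1.286 = -0.362364,   B = c_1 / (1 - phi_2) = -0.273 / 1.286 = -0.212286.
Insert (E2) into (E0): gamma(0) (1 - phi_2^2) = phi_1 (1 + phi_2) gamma(1) + c_0.
  phi_1 (1 + phi_2) = (-0.466)(0.714) = -0.332724,   1 - phi_2^2 = 0.918204.
Replace gamma(1) by A gamma(0) + B and collect gamma(0):
  gamma(0) [0.918204 - (-0.332724)(-0.362364)] = (-0.332724)(-0.212286) + 1.201747
  gamma(0) * 0.797637 = 1.27238
  gamma(0) = 1.27238 / 0.797637 = 1.595187.
Therefore gamma(0) = 1.5952 (to 4 decimal places).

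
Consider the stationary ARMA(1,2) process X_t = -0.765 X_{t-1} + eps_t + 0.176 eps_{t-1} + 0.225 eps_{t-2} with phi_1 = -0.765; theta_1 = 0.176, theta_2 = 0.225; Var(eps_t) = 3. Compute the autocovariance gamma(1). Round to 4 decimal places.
\gamma(1) = -5.4862

Multiply the model equation by X_{t-k} and take expectations. With theta_0 = psi_0 = 1 and psi_j the MA(infinity) weights, this gives
  gamma(k) - sum_i phi_i gamma(k-i) = c_k,
  c_k = sigma^2 * sum_{j=k..q} theta_j psi_{j-k}   (c_k = 0 for k > q),
using gamma(-m) = gamma(m).
psi-weights needed (psi_j = theta_j + sum_i phi_i psi_{j-i}):
  psi_1 = theta_1 + phi_1 = 0.176 + (-0.765) = -0.589
  psi_2 = theta_2 + phi_1 psi_1 = 0.225 + (-0.765)(-0.589) = 0.675585
Right-hand sides:
  c_0 = sigma^2 (1 + theta_1 psi_1 + theta_2 psi_2) = 3 * (1 + (0.176)(-0.589) + (0.225)(0.675585)) = 3 * 1.048343 = 3.145028
  c_1 = sigma^2 (theta_1 + theta_2 psi_1) = 3 * (0.176 + (0.225)(-0.589)) = 0.130425
  c_2 = sigma^2 theta_2 = 3 * (0.225) = 0.675
Equations for k = 0 and k = 1 (AR order 1):
  gamma(0) = phi_1 gamma(1) + c_0
  gamma(1) = phi_1 gamma(0) + c_1
Substituting the second into the first: gamma(0) (1 - phi_1^2) = c_0 + phi_1 c_1, so
  gamma(0) = (c_0 + phi_1 c_1) / (1 - phi_1^2) = (3.145028 + (-0.765)(0.130425)) / (1 - (-0.765)^2) = 3.045253 / 0.414775 = 7.341939.
  gamma(1) = phi_1 gamma(0) + c_1 = (-0.765)(7.341939) + (0.130425) = -5.486158.
Therefore gamma(1) = -5.4862 (to 4 decimal places).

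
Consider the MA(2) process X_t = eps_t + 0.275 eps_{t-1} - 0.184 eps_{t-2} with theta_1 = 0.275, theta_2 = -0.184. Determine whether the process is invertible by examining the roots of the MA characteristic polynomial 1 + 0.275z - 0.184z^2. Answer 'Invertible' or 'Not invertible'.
\text{Invertible}

The MA(q) characteristic polynomial is P(z) = 1 + 0.275z - 0.184z^2.
Invertibility requires all roots to lie outside the unit circle, i.e. |z| > 1 for every root.
Set 1 + (0.275) z + (-0.184) z^2 = 0, i.e. a z^2 + b z + c = 0 with a = -0.184, b = 0.275, c = 1.
Discriminant D = b^2 - 4ac = (0.275)^2 - 4*(-0.184)*1 = 0.075625 - (-0.736) = 0.811625.
D >= 0, so the roots are real: z = (-b +/- sqrt(D)) / (2a) = (-0.275 +/- 0.900902) / (-0.368).
  z_1 = (-0.275 + 0.900902) / (-0.368) = -1.7008,   |z_1| = 1.7008.
  z_2 = (-0.275 - 0.900902) / (-0.368) = 3.1954,   |z_2| = 3.1954.
Moduli of all roots: 1.7008, 3.1954.
All moduli strictly greater than 1? Yes.
Verdict: Invertible.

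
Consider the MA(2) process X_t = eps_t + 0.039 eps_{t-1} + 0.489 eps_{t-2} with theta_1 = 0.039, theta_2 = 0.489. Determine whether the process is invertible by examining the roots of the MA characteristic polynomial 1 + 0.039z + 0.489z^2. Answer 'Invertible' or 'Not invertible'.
\text{Invertible}

The MA(q) characteristic polynomial is P(z) = 1 + 0.039z + 0.489z^2.
Invertibility requires all roots to lie outside the unit circle, i.e. |z| > 1 for every root.
Set 1 + (0.039) z + (0.489) z^2 = 0, i.e. a z^2 + b z + c = 0 with a = 0.489, b = 0.039, c = 1.
Discriminant D = b^2 - 4ac = (0.039)^2 - 4*(0.489)*1 = 0.001521 - (1.956) = -1.954479.
D < 0, so the roots are the complex-conjugate pair z = (-b +/- i sqrt(-D)) / (2a) = -0.0399 +/- 1.4295i.
For a conjugate pair |z|^2 = z * conj(z) = (product of roots) = c/a = 1/(0.489) = 2.04499, so |z| = sqrt(2.04499) = 1.43 for both roots.
Moduli of all roots: 1.4300, 1.4300.
All moduli strictly greater than 1? Yes.
Verdict: Invertible.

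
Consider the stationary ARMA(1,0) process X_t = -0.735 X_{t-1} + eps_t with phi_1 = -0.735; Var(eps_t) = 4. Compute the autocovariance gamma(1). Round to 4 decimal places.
\gamma(1) = -6.3944

Multiply the model equation by X_{t-k} and take expectations. With theta_0 = psi_0 = 1 and psi_j the MA(infinity) weights, this gives
  gamma(k) - sum_i phi_i gamma(k-i) = c_k,
  c_k = sigma^2 * sum_{j=k..q} theta_j psi_{j-k}   (c_k = 0 for k > q),
using gamma(-m) = gamma(m).
Pure AR (q = 0): c_0 = sigma^2 = 4, c_k = 0 for k >= 1.
Equations for k = 0 and k = 1 (AR order 1):
  gamma(0) = phi_1 gamma(1) + c_0
  gamma(1) = phi_1 gamma(0) + c_1
Substituting the second into the first: gamma(0) (1 - phi_1^2) = c_0 + phi_1 c_1, so
  gamma(0) = c_0 / (1 - phi_1^2) = 4 / (1 - (-0.735)^2) = 4 / 0.459775 = 8.699908.
  gamma(1) = phi_1 gamma(0) = (-0.735)(8.699908) = -6.394432.
Therefore gamma(1) = -6.3944 (to 4 decimal places).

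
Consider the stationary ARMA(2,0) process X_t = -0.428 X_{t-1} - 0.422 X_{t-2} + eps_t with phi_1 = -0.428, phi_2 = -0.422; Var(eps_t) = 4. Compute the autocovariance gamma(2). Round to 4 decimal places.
\gamma(2) = -1.5689

Multiply the model equation by X_{t-k} and take expectations. With theta_0 = psi_0 = 1 and psi_j the MA(infinity) weights, this gives
  gamma(k) - sum_i phi_i gamma(k-i) = c_k,
  c_k = sigma^2 * sum_{j=k..q} theta_j psi_{j-k}   (c_k = 0 for k > q),
using gamma(-m) = gamma(m).
Pure AR (q = 0): c_0 = sigma^2 = 4, c_k = 0 for k >= 1.
Equations for k = 0, 1, 2 (AR order 2, c_2 = 0):
  (E0) gamma(0) = phi_1 gamma(1) + phi_2 gamma(2) + c_0
  (E1) gamma(1) = phi_1 gamma(0) + phi_2 gamma(1) + c_1
  (E2) gamma(2) = phi_1 gamma(1) + phi_2 gamma(0)
From (E1): gamma(1) = A gamma(0) + B with
  A = phi_1 / (1 - phi_2) = -0.428 / 1.422 = -0.300985,   B = c_1 / (1 - phi_2) = 0 / 1.422 = 0.
Insert (E2) into (E0): gamma(0) (1 - phi_2^2) = phi_1 (1 + phi_2) gamma(1) + c_0.
  phi_1 (1 + phi_2) = (-0.428)(0.578) = -0.247384,   1 - phi_2^2 = 0.821916.
Replace gamma(1) by A gamma(0) + B and collect gamma(0):
  gamma(0) [0.821916 - (-0.247384)(-0.300985)] = c_0 = 4
  gamma(0) * 0.747457 = 4
  gamma(0) = 4 / 0.747457 = 5.351477.
  gamma(1) = A gamma(0) = (-0.300985)(5.351477) = -1.610712.
  gamma(2) = phi_1 gamma(1) + phi_2 gamma(0) = (-0.428)(-1.610712) + (-0.422)(5.351477) = -1.568939.
Therefore gamma(2) = -1.5689 (to 4 decimal places).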